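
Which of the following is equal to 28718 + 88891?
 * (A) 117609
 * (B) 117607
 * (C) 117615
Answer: A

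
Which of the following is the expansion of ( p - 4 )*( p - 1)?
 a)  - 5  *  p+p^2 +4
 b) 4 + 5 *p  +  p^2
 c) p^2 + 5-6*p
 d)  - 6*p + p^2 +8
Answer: a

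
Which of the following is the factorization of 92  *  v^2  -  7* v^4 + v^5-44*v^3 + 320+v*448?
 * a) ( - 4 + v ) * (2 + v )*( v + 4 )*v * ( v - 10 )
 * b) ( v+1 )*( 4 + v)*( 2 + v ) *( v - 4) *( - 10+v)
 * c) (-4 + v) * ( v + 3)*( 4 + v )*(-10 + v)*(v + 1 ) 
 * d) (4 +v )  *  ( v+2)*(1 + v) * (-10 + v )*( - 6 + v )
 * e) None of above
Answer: b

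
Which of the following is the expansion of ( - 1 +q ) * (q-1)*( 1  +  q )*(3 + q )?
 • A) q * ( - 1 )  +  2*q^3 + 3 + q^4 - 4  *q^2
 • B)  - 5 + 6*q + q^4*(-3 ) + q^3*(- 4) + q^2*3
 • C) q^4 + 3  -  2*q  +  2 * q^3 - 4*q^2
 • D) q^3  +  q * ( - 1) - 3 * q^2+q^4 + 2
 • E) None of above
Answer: C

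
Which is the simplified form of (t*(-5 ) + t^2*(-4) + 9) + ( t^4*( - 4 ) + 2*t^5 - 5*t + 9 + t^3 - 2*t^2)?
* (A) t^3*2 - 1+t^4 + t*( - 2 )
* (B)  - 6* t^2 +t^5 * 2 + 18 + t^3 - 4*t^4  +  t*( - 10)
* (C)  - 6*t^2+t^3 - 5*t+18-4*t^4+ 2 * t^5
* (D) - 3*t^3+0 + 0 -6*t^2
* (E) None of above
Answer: B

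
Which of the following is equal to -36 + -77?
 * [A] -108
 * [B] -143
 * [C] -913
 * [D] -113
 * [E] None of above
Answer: D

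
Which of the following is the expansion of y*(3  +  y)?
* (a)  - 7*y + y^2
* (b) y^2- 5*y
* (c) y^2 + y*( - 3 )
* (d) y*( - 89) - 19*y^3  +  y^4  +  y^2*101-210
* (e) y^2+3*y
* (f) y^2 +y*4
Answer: e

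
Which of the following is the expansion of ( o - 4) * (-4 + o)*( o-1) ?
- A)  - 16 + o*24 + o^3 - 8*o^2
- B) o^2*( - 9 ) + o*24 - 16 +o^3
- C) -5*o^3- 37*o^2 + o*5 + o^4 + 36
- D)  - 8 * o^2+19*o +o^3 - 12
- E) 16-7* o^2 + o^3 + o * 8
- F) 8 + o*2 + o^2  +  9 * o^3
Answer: B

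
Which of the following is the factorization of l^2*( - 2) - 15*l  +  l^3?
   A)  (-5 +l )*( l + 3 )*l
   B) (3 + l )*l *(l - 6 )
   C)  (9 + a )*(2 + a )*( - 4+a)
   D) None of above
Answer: A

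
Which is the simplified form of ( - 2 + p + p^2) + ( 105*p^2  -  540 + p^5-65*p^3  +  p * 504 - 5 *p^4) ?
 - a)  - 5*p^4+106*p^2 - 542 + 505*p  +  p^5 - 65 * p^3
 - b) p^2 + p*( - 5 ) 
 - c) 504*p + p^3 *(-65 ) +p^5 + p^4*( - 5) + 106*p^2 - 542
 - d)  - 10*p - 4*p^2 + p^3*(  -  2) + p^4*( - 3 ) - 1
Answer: a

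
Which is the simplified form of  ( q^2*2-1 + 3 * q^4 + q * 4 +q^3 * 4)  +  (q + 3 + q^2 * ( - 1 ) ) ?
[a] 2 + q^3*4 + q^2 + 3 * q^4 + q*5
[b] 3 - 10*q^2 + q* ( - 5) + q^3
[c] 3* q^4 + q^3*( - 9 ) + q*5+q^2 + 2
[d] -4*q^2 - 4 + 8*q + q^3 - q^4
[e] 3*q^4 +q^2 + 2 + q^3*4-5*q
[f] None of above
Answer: a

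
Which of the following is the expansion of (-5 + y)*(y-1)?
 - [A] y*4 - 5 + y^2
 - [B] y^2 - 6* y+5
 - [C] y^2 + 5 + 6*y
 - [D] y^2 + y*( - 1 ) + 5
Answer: B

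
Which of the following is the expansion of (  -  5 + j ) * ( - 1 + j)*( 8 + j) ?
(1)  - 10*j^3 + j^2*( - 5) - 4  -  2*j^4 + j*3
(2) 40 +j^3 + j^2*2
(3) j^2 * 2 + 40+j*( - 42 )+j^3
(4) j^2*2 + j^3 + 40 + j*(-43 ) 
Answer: 4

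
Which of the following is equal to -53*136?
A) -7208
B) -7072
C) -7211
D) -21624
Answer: A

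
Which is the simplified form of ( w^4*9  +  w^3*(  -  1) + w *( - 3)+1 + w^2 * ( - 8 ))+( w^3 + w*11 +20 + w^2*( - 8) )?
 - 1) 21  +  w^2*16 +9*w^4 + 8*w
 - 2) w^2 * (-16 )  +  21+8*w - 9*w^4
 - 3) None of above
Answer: 3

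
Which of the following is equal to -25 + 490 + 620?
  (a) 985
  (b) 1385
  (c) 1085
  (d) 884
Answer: c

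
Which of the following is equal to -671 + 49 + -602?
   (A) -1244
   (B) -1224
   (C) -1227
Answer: B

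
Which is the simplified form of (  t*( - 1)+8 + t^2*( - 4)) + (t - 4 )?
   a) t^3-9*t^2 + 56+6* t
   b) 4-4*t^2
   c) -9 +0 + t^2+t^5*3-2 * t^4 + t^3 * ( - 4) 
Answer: b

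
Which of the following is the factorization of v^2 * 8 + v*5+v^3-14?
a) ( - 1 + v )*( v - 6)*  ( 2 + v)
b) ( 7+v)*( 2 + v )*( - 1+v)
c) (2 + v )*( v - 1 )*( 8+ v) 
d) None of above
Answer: b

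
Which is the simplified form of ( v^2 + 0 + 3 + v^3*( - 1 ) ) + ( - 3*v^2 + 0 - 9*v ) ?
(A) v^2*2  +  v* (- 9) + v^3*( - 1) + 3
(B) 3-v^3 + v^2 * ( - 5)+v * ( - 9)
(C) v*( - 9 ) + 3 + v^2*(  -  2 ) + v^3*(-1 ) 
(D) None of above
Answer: C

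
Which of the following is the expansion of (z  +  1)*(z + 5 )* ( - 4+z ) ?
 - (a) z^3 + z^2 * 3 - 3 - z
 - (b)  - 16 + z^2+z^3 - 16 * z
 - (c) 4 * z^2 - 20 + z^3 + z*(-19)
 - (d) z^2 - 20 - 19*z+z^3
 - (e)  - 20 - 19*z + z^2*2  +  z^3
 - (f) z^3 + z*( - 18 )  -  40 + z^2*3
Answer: e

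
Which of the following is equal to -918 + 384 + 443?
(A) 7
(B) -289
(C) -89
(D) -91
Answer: D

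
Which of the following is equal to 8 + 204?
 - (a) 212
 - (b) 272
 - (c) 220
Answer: a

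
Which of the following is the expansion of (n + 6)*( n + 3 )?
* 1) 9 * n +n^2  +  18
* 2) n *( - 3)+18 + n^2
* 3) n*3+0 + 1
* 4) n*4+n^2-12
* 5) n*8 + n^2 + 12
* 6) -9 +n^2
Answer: 1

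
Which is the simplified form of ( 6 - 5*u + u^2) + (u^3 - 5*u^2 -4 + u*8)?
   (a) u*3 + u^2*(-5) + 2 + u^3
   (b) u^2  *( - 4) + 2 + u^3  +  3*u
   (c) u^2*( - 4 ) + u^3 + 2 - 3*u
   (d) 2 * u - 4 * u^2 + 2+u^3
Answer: b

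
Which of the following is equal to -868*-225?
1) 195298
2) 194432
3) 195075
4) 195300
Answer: 4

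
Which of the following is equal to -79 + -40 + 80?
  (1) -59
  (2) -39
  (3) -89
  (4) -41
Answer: 2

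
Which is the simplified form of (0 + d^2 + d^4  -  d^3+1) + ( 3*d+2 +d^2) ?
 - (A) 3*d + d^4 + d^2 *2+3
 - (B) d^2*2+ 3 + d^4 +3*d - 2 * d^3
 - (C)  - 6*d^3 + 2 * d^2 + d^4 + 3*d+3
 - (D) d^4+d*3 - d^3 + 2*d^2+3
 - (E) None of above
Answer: D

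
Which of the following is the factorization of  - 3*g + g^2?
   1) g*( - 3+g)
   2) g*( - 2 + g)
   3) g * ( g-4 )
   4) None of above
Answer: 1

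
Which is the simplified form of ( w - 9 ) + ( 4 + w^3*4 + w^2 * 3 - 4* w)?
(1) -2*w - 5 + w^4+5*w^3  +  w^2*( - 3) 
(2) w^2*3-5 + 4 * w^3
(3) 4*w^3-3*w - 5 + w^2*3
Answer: 3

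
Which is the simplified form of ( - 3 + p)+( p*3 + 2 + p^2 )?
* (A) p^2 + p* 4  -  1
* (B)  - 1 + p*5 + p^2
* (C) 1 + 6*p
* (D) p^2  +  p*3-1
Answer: A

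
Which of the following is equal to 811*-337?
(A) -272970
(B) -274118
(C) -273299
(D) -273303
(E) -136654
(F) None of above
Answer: F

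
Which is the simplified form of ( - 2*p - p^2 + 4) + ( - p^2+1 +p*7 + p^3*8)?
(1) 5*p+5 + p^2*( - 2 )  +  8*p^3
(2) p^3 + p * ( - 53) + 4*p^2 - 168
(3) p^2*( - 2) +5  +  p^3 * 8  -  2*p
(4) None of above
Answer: 1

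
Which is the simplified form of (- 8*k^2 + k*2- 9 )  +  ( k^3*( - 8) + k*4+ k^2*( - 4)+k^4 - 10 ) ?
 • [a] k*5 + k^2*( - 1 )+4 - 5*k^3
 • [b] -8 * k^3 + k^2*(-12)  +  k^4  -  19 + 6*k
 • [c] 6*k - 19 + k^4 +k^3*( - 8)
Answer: b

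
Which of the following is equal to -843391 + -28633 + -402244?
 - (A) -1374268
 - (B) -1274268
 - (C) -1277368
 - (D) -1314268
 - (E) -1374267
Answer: B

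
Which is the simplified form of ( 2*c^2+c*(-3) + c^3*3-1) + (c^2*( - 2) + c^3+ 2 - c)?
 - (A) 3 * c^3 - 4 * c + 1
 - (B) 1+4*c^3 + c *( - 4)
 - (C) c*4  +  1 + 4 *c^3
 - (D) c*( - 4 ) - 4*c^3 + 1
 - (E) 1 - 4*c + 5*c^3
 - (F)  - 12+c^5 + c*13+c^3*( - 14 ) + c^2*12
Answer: B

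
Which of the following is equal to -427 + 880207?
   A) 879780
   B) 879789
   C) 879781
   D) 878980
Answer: A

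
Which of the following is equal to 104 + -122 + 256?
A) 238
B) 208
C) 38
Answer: A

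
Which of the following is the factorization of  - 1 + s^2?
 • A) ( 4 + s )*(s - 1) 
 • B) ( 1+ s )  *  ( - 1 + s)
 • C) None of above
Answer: B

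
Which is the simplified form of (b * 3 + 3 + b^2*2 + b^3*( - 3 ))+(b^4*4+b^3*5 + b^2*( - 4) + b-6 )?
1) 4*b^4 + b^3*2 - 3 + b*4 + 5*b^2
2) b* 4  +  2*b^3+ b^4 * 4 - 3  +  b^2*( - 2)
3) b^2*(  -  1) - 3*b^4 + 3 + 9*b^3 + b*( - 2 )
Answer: 2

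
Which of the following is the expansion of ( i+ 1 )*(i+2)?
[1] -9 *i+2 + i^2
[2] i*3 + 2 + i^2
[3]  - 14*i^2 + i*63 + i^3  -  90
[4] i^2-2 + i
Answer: 2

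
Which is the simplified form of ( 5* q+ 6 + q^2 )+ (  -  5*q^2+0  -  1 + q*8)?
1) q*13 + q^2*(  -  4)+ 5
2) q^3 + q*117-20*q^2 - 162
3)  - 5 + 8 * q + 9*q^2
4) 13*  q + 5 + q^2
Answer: 1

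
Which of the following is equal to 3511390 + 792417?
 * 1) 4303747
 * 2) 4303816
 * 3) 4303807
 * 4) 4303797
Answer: 3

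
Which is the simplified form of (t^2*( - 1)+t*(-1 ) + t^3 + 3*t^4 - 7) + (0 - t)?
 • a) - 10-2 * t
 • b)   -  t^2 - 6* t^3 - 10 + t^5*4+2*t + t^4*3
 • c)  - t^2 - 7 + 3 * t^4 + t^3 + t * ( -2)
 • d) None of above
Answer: c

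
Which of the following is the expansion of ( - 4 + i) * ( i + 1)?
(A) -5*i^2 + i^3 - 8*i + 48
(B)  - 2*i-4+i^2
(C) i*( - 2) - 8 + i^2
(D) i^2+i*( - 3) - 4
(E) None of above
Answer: D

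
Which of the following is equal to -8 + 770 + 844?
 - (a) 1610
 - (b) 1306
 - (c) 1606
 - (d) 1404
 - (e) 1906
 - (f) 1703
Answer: c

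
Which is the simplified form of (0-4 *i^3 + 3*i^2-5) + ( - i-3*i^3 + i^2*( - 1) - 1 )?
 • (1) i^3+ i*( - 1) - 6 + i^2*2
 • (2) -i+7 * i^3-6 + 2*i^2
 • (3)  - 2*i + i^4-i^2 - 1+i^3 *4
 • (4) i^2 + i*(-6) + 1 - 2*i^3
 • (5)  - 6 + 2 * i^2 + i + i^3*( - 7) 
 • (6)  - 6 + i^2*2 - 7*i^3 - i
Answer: 6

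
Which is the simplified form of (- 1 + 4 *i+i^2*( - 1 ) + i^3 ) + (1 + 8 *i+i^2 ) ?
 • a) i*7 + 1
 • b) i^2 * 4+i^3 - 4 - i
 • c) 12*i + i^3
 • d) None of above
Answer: c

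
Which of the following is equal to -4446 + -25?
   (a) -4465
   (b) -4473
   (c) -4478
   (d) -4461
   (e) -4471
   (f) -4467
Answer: e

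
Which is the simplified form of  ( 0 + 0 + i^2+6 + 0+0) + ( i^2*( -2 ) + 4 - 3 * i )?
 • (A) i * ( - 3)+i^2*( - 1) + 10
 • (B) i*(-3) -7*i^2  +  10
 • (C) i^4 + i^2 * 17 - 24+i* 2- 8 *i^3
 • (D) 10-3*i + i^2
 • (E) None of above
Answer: A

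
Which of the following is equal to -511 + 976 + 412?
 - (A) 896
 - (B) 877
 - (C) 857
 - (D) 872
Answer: B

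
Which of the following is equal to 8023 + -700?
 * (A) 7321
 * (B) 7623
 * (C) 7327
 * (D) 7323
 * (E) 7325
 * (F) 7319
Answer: D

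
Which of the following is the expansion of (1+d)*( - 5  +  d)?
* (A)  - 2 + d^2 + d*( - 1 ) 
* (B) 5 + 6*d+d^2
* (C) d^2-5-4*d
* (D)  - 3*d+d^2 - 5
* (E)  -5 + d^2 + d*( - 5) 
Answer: C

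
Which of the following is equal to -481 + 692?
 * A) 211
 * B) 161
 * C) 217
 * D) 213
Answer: A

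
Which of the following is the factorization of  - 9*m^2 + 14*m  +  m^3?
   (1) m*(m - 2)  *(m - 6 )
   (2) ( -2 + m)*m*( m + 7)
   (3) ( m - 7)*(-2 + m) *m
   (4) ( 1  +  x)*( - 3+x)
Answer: 3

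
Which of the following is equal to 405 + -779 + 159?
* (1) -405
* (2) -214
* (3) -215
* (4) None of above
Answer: 3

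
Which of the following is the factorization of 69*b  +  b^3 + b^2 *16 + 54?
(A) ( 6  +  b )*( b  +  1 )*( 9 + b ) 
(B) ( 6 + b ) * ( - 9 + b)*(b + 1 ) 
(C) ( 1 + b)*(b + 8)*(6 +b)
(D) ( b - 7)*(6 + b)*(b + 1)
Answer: A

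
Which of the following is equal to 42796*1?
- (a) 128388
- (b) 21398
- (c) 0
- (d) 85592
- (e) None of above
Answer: e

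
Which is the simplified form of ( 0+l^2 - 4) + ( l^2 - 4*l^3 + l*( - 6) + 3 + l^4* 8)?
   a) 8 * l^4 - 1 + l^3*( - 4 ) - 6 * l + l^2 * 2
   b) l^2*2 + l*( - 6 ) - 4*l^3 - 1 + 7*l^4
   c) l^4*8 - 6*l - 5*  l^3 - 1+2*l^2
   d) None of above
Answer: a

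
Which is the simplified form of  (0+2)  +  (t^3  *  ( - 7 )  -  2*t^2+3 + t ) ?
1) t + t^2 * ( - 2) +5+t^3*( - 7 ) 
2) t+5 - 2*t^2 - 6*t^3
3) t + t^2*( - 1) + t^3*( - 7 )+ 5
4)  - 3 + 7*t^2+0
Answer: 1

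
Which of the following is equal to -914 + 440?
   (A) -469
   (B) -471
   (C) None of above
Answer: C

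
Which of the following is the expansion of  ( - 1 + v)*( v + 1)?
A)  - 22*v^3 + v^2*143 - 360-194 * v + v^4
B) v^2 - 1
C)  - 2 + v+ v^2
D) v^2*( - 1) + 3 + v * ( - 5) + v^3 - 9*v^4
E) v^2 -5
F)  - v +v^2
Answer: B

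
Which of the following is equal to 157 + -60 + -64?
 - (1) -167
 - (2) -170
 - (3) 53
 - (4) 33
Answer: 4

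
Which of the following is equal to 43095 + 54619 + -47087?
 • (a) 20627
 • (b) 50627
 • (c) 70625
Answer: b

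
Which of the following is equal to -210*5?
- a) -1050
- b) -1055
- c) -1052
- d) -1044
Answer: a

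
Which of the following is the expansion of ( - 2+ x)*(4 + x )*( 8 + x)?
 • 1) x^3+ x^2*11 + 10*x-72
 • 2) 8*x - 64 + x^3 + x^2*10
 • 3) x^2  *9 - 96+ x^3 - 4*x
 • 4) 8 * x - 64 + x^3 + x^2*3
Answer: 2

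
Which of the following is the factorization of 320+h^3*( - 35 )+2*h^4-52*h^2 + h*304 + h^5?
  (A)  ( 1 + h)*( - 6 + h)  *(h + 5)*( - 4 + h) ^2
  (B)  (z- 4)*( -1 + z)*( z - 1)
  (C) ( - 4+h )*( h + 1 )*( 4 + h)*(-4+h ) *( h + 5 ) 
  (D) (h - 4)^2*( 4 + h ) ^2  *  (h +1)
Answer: C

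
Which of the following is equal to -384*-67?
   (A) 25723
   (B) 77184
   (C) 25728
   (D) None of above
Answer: C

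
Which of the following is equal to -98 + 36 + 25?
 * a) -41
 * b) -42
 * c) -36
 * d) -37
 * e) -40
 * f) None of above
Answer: d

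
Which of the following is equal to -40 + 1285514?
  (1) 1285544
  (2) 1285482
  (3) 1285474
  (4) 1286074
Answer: 3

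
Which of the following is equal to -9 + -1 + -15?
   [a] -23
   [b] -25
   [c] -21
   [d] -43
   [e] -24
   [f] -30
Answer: b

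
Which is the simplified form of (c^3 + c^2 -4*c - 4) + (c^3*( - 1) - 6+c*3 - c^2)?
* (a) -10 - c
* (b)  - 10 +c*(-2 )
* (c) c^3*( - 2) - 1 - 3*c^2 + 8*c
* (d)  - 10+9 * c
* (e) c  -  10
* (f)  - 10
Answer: a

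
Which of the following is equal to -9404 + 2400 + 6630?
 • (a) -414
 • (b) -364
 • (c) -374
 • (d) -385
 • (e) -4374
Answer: c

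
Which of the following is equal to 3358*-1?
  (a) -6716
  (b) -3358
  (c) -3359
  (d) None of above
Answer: b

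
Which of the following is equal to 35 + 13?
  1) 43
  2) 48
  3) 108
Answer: 2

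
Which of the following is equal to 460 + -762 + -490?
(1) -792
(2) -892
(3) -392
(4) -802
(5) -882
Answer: 1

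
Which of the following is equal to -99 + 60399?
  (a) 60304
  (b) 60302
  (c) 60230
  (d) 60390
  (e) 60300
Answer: e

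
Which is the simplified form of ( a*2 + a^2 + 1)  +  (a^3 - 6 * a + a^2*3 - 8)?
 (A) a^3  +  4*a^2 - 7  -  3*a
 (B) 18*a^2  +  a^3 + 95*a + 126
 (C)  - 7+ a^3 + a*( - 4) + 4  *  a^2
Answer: C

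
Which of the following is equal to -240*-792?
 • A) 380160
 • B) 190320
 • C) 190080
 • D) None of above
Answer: C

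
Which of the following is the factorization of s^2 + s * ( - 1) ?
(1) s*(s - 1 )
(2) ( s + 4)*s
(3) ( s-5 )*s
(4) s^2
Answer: 1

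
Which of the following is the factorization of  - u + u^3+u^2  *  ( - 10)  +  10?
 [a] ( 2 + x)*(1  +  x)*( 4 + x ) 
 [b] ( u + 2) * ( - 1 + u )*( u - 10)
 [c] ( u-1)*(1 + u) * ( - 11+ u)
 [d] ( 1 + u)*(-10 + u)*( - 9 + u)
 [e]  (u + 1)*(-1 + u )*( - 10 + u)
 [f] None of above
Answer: e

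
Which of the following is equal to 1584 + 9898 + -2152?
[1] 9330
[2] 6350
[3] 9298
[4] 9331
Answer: 1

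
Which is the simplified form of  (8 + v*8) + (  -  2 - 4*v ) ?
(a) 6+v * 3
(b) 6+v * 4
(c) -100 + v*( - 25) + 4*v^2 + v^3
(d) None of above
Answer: b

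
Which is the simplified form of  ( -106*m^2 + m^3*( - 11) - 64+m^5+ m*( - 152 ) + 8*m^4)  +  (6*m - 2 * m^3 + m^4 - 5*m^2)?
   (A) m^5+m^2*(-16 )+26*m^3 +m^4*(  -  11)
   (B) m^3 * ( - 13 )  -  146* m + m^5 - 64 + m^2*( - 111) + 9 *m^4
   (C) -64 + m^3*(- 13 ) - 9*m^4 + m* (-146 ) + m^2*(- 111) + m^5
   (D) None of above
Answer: B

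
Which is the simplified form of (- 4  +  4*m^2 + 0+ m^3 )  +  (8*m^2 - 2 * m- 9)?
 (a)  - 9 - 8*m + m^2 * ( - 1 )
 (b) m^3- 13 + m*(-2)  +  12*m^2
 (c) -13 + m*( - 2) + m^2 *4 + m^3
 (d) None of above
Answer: b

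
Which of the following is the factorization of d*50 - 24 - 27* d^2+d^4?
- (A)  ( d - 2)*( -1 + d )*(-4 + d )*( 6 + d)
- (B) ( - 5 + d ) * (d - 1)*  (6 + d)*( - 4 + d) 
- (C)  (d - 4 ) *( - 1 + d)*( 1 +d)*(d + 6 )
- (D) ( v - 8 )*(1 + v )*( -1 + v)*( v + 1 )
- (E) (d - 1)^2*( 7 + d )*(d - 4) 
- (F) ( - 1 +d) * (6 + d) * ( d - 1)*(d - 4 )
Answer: F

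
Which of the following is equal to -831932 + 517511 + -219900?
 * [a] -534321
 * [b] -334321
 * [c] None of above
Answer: a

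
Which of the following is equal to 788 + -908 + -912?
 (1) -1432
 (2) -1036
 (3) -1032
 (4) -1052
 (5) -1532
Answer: 3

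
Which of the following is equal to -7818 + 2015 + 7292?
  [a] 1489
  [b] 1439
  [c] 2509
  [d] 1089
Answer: a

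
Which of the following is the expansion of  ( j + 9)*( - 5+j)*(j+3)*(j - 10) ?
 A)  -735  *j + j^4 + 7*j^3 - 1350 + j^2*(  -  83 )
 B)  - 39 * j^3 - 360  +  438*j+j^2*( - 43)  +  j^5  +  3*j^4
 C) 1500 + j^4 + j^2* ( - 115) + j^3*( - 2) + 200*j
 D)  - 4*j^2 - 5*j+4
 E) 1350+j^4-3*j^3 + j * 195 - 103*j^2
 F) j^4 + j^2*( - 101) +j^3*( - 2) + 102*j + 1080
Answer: E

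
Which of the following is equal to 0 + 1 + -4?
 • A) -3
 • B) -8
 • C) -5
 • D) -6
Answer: A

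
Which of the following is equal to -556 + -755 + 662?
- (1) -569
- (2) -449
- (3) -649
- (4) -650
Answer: 3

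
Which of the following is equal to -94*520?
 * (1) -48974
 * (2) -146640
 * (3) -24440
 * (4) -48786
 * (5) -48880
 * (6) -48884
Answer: 5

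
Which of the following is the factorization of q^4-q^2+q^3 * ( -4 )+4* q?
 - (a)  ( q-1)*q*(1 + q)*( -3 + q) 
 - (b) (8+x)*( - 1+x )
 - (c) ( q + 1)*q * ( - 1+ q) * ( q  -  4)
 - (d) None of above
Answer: c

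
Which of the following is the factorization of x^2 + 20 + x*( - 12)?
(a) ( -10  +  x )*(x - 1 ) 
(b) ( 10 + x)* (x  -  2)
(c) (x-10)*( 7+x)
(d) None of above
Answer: d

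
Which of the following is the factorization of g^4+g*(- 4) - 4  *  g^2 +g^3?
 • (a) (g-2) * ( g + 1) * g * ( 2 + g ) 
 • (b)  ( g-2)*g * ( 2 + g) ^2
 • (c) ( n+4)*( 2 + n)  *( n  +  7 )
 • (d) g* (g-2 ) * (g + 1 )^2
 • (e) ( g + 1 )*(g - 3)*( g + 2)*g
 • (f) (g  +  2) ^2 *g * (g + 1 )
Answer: a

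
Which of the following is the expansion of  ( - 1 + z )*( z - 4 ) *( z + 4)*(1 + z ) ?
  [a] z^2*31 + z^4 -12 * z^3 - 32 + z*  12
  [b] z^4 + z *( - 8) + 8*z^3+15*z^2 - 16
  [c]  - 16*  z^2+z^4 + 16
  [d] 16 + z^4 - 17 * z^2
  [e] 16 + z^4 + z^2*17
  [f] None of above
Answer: d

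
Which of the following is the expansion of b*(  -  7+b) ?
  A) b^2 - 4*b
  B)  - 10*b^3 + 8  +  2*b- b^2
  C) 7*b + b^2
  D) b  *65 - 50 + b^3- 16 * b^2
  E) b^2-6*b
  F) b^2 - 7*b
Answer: F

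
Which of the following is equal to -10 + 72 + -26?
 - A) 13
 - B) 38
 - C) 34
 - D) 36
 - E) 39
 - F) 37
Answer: D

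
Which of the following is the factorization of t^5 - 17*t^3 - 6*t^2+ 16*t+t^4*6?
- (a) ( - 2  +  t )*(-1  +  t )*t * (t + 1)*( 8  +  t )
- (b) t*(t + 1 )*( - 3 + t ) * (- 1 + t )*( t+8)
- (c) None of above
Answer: a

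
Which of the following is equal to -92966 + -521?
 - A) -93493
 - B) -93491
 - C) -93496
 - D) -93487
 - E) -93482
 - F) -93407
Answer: D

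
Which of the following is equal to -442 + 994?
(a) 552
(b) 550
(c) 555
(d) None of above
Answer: a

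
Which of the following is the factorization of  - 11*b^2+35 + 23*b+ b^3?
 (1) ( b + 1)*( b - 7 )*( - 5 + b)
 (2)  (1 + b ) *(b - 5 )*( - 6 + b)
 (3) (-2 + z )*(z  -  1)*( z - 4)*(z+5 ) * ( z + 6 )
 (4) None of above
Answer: 1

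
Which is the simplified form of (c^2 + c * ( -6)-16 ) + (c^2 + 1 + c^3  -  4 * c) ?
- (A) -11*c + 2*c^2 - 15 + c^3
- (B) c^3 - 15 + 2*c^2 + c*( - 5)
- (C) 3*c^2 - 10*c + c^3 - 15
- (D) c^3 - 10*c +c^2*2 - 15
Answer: D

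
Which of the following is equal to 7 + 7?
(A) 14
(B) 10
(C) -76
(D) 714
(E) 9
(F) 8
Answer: A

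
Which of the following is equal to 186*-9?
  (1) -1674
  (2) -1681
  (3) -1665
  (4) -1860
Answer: 1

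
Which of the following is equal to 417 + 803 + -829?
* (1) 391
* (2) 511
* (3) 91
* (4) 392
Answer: 1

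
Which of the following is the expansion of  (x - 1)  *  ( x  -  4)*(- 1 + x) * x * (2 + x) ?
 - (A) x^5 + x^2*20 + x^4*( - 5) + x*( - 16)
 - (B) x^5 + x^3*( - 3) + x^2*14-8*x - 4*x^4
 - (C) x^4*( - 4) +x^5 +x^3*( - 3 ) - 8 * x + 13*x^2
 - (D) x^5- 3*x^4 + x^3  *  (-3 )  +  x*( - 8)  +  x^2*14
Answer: B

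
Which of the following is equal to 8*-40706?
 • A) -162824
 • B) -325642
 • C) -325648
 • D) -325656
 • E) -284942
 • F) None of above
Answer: C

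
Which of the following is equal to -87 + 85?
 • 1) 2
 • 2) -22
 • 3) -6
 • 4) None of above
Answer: 4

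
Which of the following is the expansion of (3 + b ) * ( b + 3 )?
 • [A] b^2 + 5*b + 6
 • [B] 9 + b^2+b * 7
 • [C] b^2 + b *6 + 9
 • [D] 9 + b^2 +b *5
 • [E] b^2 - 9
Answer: C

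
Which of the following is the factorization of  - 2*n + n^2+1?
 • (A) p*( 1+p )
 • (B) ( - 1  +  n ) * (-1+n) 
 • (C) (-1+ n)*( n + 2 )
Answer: B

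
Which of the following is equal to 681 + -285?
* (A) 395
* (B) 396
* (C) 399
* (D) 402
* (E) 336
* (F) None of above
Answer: B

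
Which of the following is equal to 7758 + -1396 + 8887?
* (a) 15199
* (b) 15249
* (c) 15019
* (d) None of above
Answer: b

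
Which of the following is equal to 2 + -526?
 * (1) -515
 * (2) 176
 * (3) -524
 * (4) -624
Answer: 3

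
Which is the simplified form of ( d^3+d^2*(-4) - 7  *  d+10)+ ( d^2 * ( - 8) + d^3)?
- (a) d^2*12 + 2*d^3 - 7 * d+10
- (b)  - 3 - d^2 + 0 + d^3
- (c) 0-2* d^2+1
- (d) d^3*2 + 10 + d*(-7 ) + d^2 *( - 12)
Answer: d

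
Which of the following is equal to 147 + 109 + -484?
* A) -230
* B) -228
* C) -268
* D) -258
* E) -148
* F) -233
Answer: B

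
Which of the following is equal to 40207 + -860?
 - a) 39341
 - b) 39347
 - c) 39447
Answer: b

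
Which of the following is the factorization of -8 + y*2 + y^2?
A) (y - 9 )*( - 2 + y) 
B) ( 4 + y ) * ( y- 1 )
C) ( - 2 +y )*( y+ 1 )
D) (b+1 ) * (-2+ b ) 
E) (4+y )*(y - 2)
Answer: E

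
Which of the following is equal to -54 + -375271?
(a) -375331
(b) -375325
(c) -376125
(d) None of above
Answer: b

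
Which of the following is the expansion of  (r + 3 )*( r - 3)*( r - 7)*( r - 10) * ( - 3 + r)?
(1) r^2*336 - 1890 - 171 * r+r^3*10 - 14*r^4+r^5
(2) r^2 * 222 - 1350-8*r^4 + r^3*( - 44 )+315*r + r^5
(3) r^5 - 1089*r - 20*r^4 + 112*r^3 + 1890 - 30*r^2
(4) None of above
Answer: 3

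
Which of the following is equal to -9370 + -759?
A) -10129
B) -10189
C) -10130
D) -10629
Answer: A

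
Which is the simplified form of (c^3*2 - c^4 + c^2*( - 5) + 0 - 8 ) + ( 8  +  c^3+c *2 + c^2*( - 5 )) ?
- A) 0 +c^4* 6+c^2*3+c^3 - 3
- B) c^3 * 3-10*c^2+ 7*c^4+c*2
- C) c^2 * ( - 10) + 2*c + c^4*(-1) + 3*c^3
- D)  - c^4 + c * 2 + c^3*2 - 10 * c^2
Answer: C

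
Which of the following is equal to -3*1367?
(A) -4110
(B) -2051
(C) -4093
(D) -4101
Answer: D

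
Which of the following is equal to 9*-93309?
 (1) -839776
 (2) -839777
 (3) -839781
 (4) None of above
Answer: 3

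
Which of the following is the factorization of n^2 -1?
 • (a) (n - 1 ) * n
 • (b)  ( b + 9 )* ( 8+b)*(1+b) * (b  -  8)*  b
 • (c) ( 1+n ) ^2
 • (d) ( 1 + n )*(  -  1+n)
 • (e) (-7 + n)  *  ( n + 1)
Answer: d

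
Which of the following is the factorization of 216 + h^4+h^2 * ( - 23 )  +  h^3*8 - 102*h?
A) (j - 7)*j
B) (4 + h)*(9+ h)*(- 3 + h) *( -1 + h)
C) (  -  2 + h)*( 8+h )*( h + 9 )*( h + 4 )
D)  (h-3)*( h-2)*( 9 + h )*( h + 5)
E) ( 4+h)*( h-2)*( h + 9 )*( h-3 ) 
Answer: E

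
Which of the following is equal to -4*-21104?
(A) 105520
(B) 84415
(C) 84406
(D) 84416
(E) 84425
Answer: D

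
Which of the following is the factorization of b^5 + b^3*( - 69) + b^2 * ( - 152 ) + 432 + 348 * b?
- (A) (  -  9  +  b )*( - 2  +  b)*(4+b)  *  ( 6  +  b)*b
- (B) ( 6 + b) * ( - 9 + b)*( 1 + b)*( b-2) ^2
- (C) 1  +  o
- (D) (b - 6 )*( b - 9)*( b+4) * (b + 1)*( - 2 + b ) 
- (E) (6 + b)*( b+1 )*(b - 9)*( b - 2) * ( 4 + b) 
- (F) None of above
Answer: E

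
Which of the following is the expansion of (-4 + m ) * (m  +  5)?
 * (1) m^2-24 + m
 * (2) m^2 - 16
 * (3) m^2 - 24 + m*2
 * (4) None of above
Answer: 4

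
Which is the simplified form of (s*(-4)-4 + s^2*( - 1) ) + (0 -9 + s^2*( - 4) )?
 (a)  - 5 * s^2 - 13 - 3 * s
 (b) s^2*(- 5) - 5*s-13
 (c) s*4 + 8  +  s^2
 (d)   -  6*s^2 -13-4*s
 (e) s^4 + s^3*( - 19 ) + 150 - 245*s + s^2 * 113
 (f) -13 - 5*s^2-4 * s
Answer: f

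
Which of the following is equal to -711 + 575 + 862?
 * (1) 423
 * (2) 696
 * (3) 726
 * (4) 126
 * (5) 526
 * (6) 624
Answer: 3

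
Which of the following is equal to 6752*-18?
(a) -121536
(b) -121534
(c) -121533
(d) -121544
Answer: a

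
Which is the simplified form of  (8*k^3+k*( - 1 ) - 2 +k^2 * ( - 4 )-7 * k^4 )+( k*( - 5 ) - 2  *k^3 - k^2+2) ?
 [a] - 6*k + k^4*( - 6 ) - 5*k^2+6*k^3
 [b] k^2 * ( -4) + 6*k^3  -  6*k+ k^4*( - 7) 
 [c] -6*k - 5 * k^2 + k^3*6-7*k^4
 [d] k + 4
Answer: c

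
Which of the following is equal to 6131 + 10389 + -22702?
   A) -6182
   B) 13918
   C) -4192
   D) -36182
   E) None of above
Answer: A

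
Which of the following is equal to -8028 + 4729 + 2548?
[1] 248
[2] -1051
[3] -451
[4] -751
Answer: 4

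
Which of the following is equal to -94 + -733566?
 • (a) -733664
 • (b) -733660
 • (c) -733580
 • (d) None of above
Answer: b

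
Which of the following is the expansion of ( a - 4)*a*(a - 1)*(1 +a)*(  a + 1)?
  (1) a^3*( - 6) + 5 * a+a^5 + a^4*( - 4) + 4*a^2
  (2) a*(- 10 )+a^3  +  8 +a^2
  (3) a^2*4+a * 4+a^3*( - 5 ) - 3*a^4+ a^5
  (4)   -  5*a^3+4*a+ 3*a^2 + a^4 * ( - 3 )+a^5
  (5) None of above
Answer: 4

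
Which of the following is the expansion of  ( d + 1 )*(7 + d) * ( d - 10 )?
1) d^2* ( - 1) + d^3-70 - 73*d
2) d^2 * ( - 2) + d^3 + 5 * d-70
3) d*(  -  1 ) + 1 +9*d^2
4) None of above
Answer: 4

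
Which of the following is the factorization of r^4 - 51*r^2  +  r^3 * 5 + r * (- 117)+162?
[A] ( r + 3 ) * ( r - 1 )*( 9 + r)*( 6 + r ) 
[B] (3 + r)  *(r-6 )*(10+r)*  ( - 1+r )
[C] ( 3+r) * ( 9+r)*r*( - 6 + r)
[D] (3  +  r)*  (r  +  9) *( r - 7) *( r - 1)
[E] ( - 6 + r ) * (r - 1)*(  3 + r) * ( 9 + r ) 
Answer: E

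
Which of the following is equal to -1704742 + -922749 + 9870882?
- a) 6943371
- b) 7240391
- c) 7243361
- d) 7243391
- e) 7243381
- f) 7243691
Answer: d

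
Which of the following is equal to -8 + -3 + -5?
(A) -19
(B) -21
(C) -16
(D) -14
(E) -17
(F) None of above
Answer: C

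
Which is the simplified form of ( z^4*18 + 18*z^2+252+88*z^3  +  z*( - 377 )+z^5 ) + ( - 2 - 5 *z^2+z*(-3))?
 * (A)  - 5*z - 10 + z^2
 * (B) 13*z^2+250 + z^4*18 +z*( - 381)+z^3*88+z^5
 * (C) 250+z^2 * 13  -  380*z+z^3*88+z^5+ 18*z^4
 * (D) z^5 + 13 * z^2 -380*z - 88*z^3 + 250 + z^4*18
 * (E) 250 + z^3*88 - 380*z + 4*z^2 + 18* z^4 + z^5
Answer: C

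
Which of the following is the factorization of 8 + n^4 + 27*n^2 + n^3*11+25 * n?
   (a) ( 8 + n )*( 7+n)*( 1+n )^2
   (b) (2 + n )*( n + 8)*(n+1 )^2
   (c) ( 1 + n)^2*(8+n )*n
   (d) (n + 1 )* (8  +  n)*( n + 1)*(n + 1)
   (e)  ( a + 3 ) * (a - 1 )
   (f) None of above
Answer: d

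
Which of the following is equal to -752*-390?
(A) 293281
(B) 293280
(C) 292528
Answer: B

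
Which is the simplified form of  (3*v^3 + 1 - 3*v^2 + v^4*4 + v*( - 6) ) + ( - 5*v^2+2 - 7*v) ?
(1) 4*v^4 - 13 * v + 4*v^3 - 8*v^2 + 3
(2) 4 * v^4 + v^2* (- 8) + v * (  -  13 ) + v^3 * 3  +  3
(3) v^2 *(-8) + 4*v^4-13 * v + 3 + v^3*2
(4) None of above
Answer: 2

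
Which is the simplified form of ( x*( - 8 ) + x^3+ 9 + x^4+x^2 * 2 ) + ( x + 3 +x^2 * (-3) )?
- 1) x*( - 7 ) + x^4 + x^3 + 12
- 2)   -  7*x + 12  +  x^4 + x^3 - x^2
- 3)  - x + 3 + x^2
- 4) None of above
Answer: 2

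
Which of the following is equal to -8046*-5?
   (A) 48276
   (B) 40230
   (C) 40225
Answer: B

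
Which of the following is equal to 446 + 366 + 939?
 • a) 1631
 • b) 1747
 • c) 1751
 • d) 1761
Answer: c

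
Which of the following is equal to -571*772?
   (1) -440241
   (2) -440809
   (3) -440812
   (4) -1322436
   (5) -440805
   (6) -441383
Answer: 3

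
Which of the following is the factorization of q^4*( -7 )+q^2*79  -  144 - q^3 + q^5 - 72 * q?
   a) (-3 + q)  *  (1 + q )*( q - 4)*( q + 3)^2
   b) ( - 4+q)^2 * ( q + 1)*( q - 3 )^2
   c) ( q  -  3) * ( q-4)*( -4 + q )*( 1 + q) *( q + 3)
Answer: c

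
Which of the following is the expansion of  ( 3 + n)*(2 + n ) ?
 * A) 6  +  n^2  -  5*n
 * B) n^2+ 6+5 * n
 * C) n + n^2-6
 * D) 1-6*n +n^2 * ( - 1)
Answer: B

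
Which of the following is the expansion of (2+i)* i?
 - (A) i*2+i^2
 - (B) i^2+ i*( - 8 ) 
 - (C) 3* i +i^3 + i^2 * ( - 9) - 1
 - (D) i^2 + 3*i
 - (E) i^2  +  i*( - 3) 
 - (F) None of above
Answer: A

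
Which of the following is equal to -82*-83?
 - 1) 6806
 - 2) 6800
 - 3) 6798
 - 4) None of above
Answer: 1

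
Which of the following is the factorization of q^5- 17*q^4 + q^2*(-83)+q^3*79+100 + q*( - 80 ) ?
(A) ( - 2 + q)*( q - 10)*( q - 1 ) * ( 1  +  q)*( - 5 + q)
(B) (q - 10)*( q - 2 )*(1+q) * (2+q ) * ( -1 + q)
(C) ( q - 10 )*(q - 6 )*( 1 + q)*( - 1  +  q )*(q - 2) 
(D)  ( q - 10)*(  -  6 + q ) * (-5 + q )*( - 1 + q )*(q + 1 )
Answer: A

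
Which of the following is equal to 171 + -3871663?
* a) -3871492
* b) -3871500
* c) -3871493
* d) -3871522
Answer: a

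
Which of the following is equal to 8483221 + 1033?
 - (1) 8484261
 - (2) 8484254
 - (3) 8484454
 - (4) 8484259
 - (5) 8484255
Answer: 2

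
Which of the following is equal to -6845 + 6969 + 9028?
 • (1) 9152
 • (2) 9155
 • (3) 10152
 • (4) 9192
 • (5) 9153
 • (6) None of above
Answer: 1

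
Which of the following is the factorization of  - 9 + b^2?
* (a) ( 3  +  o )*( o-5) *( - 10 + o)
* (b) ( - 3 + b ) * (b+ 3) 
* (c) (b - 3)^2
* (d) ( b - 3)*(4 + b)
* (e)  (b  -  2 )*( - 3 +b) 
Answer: b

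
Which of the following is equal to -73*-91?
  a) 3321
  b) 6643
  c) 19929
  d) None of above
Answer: b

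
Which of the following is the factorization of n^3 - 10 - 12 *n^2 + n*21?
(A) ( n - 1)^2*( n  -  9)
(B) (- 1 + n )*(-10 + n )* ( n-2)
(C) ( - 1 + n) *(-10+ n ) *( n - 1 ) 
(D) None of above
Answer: C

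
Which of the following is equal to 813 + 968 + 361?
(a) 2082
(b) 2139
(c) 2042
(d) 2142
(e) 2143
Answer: d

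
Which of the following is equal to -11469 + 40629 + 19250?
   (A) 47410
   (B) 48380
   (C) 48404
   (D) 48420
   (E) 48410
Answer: E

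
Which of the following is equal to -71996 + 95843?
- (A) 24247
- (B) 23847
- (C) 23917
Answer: B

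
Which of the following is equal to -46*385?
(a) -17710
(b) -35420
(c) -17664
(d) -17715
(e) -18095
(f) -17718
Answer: a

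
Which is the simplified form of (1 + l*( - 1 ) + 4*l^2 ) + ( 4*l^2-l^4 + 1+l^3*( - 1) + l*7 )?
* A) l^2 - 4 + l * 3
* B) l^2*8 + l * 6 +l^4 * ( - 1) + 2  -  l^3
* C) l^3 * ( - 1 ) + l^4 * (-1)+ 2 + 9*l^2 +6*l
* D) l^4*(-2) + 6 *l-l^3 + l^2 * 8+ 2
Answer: B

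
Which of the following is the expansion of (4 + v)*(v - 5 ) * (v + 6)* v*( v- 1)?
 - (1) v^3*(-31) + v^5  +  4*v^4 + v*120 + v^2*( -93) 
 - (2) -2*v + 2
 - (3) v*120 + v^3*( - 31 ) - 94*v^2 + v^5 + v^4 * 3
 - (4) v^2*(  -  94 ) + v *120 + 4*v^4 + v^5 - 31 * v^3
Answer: 4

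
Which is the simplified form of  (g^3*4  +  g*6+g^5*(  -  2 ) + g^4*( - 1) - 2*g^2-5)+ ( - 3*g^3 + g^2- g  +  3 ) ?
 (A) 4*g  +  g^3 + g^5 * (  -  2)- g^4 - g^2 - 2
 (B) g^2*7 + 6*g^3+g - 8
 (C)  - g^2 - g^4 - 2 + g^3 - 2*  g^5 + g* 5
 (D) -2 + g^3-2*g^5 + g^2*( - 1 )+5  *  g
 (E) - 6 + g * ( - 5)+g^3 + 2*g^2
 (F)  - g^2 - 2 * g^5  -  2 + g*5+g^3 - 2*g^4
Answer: C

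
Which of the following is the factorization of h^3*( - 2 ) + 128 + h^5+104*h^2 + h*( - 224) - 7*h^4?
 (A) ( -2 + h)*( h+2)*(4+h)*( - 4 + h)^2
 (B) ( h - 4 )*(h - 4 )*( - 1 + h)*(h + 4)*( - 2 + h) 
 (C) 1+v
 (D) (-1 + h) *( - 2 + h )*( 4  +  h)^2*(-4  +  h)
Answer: B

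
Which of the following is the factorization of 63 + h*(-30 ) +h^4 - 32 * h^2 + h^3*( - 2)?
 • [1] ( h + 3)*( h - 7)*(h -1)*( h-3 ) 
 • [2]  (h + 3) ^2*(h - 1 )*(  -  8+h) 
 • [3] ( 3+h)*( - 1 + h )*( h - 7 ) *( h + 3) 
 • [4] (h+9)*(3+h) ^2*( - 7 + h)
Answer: 3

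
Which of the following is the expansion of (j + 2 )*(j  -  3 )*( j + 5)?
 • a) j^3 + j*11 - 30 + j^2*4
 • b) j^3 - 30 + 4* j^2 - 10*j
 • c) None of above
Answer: c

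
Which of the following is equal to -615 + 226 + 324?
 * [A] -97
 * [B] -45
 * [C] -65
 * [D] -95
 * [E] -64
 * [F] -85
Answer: C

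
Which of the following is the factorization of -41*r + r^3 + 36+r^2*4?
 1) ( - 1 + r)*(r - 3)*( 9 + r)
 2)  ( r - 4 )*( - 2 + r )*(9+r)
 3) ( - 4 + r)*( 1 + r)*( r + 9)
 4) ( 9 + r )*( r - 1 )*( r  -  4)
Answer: 4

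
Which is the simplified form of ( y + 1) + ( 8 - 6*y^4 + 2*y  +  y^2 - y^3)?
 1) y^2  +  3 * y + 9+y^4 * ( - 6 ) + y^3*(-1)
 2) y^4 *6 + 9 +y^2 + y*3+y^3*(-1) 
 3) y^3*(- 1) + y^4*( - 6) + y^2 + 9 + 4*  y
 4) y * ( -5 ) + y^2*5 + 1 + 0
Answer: 1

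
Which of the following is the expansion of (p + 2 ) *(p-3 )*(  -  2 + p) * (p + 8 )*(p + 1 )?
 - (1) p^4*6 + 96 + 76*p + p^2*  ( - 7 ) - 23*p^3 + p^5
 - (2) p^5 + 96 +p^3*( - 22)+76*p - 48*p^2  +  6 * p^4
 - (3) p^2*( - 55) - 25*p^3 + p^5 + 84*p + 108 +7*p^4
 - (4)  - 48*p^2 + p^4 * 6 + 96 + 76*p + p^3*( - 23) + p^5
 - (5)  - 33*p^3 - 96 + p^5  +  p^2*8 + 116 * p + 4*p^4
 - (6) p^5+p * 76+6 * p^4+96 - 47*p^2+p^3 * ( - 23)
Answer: 4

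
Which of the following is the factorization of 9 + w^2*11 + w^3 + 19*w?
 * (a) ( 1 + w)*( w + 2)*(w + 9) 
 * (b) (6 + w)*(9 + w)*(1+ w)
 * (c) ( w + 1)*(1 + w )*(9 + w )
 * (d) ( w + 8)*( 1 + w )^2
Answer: c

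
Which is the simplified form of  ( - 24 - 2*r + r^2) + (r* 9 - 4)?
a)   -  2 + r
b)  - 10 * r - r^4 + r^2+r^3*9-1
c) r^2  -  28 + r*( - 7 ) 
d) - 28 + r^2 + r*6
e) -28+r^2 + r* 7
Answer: e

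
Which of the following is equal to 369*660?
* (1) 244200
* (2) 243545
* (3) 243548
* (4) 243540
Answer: 4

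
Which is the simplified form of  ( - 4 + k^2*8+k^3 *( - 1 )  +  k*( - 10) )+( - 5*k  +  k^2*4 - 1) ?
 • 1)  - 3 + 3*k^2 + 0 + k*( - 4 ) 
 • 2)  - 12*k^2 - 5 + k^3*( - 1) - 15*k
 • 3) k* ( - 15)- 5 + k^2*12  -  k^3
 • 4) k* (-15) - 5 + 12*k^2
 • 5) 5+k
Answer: 3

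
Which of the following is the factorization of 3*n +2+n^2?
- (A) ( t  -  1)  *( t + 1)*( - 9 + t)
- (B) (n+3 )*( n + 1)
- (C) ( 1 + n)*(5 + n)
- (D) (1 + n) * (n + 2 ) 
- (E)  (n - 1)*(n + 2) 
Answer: D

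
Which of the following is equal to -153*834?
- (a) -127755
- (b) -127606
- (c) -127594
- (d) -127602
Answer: d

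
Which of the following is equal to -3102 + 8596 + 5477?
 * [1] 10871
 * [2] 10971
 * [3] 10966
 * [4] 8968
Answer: 2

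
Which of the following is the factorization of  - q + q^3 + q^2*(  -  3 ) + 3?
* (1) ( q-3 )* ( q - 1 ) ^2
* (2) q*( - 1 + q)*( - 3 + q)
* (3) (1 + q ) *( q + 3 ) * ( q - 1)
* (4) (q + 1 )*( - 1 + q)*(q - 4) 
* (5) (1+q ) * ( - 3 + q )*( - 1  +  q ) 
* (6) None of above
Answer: 5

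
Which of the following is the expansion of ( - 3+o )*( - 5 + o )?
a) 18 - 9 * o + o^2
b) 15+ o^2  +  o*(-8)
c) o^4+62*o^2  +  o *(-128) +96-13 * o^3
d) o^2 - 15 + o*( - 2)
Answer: b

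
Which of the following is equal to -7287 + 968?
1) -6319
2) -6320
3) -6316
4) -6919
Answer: 1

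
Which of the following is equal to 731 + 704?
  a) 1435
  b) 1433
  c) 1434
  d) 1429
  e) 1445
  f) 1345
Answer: a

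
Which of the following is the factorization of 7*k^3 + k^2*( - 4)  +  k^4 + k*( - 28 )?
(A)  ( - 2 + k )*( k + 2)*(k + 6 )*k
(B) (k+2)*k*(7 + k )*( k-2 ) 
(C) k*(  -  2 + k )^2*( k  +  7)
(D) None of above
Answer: B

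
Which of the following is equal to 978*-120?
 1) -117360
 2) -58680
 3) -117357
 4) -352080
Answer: 1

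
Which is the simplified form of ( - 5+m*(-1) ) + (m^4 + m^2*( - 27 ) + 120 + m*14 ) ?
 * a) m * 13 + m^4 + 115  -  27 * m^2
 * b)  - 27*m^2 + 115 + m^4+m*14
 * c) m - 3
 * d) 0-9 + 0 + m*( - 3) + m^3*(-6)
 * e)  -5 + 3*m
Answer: a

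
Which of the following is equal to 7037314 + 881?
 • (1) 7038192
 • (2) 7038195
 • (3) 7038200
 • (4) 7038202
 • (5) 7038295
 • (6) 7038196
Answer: 2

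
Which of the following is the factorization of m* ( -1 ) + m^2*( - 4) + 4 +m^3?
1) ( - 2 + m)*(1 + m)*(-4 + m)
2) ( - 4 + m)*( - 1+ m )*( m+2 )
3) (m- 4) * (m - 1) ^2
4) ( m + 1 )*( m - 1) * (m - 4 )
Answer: 4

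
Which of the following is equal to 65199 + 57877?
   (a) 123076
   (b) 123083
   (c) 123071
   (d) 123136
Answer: a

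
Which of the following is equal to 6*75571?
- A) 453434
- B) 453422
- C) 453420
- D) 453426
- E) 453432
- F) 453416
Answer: D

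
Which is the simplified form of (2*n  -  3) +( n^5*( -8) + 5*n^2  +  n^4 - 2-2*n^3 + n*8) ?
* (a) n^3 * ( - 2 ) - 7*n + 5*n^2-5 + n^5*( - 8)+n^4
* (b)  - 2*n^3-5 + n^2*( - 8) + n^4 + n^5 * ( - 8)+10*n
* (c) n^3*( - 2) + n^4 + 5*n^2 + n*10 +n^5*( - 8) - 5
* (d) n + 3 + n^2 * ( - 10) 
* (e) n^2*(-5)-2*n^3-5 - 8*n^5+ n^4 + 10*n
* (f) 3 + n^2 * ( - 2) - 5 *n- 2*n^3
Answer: c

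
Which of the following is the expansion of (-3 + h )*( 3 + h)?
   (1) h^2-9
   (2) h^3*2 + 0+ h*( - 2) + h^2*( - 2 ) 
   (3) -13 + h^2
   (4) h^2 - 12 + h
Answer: 1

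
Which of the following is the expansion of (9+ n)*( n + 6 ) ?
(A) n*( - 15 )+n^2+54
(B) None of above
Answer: B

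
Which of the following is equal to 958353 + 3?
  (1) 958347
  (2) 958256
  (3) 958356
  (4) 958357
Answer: 3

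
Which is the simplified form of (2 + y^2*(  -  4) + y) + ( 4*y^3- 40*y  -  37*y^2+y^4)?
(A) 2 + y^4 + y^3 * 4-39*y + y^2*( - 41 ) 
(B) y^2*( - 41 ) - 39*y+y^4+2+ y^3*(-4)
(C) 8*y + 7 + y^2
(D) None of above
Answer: A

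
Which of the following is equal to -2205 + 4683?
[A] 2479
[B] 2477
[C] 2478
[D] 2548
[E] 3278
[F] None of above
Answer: C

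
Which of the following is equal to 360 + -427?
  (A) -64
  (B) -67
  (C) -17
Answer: B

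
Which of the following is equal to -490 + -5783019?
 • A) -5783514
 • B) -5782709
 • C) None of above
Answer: C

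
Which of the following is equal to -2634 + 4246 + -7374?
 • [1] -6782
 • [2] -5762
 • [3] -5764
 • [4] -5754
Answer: 2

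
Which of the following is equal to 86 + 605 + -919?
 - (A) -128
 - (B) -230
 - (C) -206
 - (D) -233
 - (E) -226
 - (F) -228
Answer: F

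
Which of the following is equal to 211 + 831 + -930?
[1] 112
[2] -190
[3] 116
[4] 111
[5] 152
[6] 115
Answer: 1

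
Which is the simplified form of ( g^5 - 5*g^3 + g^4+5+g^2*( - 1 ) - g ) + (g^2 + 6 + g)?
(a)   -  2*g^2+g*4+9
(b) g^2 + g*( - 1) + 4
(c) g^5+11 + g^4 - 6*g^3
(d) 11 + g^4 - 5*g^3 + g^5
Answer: d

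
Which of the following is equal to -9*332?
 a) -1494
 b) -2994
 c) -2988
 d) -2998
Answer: c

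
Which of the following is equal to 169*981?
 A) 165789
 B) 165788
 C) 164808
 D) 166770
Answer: A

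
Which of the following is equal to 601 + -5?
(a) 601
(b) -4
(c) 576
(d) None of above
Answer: d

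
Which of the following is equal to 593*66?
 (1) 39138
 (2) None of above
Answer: 1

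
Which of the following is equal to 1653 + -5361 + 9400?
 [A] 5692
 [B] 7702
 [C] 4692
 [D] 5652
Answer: A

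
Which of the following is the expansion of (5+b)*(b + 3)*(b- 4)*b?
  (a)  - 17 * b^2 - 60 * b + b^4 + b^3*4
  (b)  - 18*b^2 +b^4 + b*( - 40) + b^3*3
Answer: a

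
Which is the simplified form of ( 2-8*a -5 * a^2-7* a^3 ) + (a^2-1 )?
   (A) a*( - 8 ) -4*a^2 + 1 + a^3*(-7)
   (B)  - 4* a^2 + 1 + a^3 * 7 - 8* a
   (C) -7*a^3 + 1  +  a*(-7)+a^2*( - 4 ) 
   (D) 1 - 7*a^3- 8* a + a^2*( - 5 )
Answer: A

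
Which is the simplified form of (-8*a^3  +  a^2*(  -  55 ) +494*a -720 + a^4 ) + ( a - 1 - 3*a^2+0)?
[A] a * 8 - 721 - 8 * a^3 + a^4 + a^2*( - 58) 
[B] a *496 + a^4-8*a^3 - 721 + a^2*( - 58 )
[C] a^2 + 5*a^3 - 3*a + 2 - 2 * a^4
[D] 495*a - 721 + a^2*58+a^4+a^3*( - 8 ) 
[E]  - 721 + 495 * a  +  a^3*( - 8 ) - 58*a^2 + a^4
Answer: E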